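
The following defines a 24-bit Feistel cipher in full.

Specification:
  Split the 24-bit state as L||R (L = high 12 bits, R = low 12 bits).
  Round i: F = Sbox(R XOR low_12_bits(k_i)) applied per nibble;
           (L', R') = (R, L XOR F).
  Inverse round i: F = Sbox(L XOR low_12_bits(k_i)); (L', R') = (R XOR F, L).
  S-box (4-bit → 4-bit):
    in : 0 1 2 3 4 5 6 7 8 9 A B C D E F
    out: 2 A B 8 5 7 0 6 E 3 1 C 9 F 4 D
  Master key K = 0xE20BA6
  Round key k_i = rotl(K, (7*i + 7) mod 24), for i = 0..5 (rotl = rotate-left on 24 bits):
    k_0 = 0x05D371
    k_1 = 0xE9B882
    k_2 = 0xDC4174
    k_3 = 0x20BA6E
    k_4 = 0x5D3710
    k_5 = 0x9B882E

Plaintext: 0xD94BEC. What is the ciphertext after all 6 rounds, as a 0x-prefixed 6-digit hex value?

s_0 = plaintext = 0xD94BEC
s_1 = Round(s_0, k_0) = 0xBEC3AB
s_2 = Round(s_1, k_1) = 0x3AB75F
s_3 = Round(s_2, k_2) = 0x75F317
s_4 = Round(s_3, k_3) = 0x31743C
s_5 = Round(s_4, k_4) = 0x43CBAE
s_6 = Round(s_5, k_5) = 0xBAECDE

0xBAECDE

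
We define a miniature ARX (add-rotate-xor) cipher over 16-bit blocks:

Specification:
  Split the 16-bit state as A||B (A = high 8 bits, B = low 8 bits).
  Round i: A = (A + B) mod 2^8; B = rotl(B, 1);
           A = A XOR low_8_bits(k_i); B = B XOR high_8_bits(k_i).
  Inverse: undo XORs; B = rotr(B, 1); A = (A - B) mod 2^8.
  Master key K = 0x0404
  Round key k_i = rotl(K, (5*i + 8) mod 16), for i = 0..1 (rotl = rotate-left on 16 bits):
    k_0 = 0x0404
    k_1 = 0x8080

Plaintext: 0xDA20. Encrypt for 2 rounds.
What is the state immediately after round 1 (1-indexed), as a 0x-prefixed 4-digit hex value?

0xFE44

s_0 = plaintext = 0xDA20
s_1 = Round(s_0, k_0) = 0xFE44
s_2 = Round(s_1, k_1) = 0xC208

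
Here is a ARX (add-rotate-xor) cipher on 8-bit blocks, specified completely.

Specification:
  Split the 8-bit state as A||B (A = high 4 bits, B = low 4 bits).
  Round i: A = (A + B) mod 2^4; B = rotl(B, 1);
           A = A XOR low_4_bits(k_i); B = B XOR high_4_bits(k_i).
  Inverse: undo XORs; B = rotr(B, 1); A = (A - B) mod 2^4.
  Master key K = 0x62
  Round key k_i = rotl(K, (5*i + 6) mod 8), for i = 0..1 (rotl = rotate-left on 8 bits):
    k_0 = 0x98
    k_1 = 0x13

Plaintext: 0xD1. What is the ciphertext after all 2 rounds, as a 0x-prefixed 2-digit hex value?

0x26

s_0 = plaintext = 0xD1
s_1 = Round(s_0, k_0) = 0x6B
s_2 = Round(s_1, k_1) = 0x26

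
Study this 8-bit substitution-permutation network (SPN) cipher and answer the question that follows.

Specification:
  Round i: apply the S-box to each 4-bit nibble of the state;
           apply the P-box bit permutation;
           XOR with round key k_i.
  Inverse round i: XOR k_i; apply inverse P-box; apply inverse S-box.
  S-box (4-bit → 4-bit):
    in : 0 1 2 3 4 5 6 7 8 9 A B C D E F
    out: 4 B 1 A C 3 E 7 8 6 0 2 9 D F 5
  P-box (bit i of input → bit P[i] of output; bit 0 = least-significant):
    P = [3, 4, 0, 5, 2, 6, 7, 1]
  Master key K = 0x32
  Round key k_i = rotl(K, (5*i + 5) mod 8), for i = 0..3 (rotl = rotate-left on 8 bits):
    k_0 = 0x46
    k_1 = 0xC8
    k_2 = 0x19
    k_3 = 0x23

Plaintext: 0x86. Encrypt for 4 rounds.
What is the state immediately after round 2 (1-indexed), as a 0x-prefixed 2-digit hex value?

s_0 = plaintext = 0x86
s_1 = Round(s_0, k_0) = 0x75
s_2 = Round(s_1, k_1) = 0x14
s_3 = Round(s_2, k_2) = 0x7E
s_4 = Round(s_3, k_3) = 0xDE

0x14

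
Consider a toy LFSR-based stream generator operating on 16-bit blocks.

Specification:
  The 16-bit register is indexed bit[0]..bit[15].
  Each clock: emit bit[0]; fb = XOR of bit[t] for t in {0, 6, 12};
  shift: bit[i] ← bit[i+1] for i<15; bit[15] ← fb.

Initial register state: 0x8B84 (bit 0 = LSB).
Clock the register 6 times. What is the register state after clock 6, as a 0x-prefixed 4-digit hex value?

reg_0 = 0x8B84
clock 1: out=0, reg = 0x45C2
clock 2: out=0, reg = 0xA2E1
clock 3: out=1, reg = 0x5170
clock 4: out=0, reg = 0x28B8
clock 5: out=0, reg = 0x145C
clock 6: out=0, reg = 0x0A2E

0x0A2E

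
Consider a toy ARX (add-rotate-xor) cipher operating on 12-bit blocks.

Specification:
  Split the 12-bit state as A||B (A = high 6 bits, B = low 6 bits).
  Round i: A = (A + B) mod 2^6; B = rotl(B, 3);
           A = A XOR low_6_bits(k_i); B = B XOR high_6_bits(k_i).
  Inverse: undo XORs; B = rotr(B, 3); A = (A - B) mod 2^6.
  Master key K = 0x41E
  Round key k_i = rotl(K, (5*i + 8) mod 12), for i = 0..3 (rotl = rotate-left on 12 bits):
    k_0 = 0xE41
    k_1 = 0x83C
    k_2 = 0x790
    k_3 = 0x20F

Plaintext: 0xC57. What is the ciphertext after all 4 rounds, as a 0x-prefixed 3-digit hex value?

s_0 = plaintext = 0xC57
s_1 = Round(s_0, k_0) = 0x243
s_2 = Round(s_1, k_1) = 0xC38
s_3 = Round(s_2, k_2) = 0xE19
s_4 = Round(s_3, k_3) = 0x783

0x783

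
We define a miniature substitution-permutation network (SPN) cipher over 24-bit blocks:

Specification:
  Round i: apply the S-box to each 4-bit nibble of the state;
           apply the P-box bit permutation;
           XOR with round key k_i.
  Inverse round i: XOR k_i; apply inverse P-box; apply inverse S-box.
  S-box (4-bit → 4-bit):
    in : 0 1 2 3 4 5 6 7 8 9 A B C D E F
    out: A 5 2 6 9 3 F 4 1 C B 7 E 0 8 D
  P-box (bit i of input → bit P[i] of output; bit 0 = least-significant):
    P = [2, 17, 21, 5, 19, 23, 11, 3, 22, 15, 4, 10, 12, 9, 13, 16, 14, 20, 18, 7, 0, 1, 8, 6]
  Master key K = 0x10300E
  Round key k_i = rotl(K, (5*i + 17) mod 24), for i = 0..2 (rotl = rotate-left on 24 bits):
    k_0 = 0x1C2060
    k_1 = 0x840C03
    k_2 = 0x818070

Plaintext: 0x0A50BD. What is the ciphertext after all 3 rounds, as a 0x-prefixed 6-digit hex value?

s_0 = plaintext = 0x0A50BD
s_1 = Round(s_0, k_0) = 0x84FEA2
s_2 = Round(s_1, k_1) = 0x0F788A
s_3 = Round(s_2, k_2) = 0xCFE096

0xCFE096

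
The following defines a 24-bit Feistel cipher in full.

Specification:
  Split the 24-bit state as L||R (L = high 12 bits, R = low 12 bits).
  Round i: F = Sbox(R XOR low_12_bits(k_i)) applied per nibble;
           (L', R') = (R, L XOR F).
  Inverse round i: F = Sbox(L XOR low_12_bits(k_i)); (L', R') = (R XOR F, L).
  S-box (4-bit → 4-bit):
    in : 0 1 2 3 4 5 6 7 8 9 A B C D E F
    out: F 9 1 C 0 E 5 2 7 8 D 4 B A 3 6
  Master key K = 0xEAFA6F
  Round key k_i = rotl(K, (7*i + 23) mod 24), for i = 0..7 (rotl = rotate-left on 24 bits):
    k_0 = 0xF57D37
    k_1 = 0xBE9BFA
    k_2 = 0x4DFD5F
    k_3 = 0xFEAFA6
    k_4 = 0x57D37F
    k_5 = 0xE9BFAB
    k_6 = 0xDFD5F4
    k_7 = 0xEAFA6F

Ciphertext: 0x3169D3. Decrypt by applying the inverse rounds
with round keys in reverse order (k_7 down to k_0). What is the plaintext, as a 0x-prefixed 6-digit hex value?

s_0 = ciphertext = 0x3169D3
s_1 = InvRound(s_0, k_7) = 0x1FB316
s_2 = InvRound(s_1, k_6) = 0x3E01FB
s_3 = InvRound(s_2, k_5) = 0xAFF3E0
s_4 = InvRound(s_3, k_4) = 0xB9FAFF
s_5 = InvRound(s_4, k_3) = 0xA37B9F
s_6 = InvRound(s_5, k_2) = 0x9C8A37
s_7 = InvRound(s_6, k_1) = 0xBF69C8
s_8 = InvRound(s_7, k_0) = 0xC71BF6

0xC71BF6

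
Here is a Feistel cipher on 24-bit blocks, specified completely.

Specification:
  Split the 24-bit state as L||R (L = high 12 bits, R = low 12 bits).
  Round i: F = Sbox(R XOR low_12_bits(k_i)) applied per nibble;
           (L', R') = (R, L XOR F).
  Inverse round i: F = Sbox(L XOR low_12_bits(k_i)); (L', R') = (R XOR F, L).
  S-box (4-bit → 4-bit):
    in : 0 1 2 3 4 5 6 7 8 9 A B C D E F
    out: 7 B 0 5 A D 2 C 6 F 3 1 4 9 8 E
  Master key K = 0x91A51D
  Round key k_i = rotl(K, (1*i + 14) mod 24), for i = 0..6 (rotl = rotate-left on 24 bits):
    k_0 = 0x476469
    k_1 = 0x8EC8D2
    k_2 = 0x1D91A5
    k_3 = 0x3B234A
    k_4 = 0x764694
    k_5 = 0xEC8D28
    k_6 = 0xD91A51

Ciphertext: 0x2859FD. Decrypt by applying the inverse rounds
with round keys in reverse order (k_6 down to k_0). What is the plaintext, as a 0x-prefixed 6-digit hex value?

0xC4222D

s_0 = ciphertext = 0x2859FD
s_1 = InvRound(s_0, k_6) = 0xF67285
s_2 = InvRound(s_1, k_5) = 0x22BF67
s_3 = InvRound(s_2, k_4) = 0x57922B
s_4 = InvRound(s_3, k_3) = 0x07E579
s_5 = InvRound(s_4, k_2) = 0xEE807E
s_6 = InvRound(s_5, k_1) = 0x22DEE8
s_7 = InvRound(s_6, k_0) = 0xC4222D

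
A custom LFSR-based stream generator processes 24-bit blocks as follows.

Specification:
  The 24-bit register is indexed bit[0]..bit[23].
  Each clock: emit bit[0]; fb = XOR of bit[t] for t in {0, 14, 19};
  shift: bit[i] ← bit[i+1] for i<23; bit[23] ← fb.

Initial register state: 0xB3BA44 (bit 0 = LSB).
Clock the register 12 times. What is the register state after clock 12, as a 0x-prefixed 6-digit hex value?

reg_0 = 0xB3BA44
clock 1: out=0, reg = 0x59DD22
clock 2: out=0, reg = 0x2CEE91
clock 3: out=1, reg = 0x967748
clock 4: out=0, reg = 0xCB3BA4
clock 5: out=0, reg = 0xE59DD2
clock 6: out=0, reg = 0x72CEE9
clock 7: out=1, reg = 0x396774
clock 8: out=0, reg = 0x1CB3BA
clock 9: out=0, reg = 0x8E59DD
clock 10: out=1, reg = 0xC72CEE
clock 11: out=0, reg = 0x639677
clock 12: out=1, reg = 0xB1CB3B

0xB1CB3B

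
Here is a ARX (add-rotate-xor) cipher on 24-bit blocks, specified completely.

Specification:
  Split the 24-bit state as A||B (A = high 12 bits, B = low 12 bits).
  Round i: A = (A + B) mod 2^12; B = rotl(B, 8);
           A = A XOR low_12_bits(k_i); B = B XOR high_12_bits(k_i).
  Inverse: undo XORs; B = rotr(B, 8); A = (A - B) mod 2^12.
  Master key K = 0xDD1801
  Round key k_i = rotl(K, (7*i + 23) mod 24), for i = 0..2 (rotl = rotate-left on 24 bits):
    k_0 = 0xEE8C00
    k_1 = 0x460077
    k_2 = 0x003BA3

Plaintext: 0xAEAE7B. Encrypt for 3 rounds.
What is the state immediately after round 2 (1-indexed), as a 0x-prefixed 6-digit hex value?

s_0 = plaintext = 0xAEAE7B
s_1 = Round(s_0, k_0) = 0x56550F
s_2 = Round(s_1, k_1) = 0xA03B30
s_3 = Round(s_2, k_2) = 0xE900B0

0xA03B30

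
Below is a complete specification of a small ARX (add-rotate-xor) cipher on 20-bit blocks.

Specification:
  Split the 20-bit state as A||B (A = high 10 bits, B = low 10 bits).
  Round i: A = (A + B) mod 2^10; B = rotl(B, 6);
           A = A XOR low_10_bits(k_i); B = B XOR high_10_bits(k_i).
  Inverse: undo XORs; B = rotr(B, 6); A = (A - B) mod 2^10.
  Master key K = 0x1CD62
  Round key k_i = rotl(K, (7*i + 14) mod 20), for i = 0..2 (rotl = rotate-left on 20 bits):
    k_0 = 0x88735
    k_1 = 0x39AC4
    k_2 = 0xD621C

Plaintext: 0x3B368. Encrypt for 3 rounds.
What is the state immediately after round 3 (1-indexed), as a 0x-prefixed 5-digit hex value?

s_0 = plaintext = 0x3B368
s_1 = Round(s_0, k_0) = 0xD8417
s_2 = Round(s_1, k_1) = 0x6F127
s_3 = Round(s_2, k_2) = 0x3FE8A

0x3FE8A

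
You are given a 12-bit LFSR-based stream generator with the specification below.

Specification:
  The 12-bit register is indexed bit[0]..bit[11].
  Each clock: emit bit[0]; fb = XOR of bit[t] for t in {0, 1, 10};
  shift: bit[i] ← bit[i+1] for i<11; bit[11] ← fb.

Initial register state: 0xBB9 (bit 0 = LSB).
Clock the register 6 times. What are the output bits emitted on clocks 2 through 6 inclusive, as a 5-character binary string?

reg_0 = 0xBB9
clock 1: out=1, reg = 0xDDC
clock 2: out=0, reg = 0xEEE
clock 3: out=0, reg = 0x777
clock 4: out=1, reg = 0xBBB
clock 5: out=1, reg = 0x5DD
clock 6: out=1, reg = 0x2EE

00111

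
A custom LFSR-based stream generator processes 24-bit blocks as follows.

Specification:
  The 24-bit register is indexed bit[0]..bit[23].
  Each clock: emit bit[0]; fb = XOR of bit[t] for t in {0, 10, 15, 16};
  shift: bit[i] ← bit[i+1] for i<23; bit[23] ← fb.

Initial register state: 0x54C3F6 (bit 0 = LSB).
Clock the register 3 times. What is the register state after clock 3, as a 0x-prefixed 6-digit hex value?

reg_0 = 0x54C3F6
clock 1: out=0, reg = 0xAA61FB
clock 2: out=1, reg = 0xD530FD
clock 3: out=1, reg = 0x6A987E

0x6A987E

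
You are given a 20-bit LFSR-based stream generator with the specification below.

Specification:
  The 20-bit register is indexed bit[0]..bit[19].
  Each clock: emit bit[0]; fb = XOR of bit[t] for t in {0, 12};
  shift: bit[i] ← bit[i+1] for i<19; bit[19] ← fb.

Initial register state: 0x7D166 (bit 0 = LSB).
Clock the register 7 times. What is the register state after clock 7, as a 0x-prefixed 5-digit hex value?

0x36FA2

reg_0 = 0x7D166
clock 1: out=0, reg = 0xBE8B3
clock 2: out=1, reg = 0xDF459
clock 3: out=1, reg = 0x6FA2C
clock 4: out=0, reg = 0xB7D16
clock 5: out=0, reg = 0xDBE8B
clock 6: out=1, reg = 0x6DF45
clock 7: out=1, reg = 0x36FA2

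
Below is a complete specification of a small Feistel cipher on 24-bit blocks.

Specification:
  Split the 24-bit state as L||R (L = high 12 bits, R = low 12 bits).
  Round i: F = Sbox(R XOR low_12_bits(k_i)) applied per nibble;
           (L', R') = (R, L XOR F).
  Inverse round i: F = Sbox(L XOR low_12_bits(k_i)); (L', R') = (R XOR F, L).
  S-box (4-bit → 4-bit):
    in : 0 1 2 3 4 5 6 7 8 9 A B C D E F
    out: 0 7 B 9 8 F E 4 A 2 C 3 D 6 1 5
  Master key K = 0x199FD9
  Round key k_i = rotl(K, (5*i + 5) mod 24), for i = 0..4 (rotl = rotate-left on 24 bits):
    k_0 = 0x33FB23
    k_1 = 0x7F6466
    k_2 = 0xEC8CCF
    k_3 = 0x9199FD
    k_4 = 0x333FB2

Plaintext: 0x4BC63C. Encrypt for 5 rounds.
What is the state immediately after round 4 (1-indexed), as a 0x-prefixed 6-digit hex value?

s_0 = plaintext = 0x4BC63C
s_1 = Round(s_0, k_0) = 0x63C2C9
s_2 = Round(s_1, k_1) = 0x2C98F9
s_3 = Round(s_2, k_2) = 0x8F9A57
s_4 = Round(s_3, k_3) = 0xA57135
s_5 = Round(s_4, k_4) = 0x135BF3

0xA57135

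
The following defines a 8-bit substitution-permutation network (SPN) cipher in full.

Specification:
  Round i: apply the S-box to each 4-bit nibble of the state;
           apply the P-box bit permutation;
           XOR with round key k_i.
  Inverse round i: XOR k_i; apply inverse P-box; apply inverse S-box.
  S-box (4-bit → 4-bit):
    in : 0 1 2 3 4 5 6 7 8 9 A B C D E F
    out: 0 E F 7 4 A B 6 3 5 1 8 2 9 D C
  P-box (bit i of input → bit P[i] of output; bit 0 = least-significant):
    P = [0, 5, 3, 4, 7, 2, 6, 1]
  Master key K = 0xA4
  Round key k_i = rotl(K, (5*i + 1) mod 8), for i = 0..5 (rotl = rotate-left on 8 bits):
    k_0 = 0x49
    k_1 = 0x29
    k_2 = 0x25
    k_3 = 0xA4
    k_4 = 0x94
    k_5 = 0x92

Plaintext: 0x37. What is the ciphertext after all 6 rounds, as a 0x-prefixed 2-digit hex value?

s_0 = plaintext = 0x37
s_1 = Round(s_0, k_0) = 0xA5
s_2 = Round(s_1, k_1) = 0x99
s_3 = Round(s_2, k_2) = 0xEC
s_4 = Round(s_3, k_3) = 0x46
s_5 = Round(s_4, k_4) = 0xE5
s_6 = Round(s_5, k_5) = 0x60

0x60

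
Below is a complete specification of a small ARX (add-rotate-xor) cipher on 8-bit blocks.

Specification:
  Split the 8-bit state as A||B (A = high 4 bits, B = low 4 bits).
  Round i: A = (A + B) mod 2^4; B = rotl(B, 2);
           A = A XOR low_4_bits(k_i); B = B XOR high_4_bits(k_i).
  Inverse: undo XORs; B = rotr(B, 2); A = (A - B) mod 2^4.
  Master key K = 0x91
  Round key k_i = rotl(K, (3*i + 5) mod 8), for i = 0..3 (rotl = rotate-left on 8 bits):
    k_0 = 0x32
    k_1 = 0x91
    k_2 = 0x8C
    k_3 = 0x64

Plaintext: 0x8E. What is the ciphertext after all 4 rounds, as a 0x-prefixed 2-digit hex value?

s_0 = plaintext = 0x8E
s_1 = Round(s_0, k_0) = 0x48
s_2 = Round(s_1, k_1) = 0xDB
s_3 = Round(s_2, k_2) = 0x46
s_4 = Round(s_3, k_3) = 0xEF

0xEF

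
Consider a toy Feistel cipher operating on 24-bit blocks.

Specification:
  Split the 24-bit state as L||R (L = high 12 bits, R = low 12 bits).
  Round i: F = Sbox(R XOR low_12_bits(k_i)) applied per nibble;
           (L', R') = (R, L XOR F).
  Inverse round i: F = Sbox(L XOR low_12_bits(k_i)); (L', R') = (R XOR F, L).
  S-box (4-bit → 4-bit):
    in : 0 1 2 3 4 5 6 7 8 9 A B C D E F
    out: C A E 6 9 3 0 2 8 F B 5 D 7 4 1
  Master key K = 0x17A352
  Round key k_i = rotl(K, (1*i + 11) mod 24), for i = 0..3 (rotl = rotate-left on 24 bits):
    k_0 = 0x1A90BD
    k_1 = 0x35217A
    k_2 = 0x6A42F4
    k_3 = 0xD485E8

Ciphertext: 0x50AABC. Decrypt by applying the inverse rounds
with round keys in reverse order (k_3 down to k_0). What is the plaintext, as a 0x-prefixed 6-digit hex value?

s_0 = ciphertext = 0x50AABC
s_1 = InvRound(s_0, k_3) = 0x6F250A
s_2 = InvRound(s_1, k_2) = 0xCCA6F2
s_3 = InvRound(s_2, k_1) = 0x1AECCA
s_4 = InvRound(s_3, k_0) = 0x66C1AE

0x66C1AE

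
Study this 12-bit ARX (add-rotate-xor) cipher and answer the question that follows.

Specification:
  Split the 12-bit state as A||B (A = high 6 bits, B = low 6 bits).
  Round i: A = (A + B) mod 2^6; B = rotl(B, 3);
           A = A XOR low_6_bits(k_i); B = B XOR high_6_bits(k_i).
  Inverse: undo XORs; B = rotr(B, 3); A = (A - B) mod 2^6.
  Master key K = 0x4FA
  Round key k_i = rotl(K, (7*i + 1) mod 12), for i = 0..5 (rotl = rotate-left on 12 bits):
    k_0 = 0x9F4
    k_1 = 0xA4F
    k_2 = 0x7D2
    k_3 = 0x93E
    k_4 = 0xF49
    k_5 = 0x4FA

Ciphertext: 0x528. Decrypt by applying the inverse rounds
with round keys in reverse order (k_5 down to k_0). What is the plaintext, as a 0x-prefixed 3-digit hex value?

0xA1E

s_0 = ciphertext = 0x528
s_1 = InvRound(s_0, k_5) = 0x3DF
s_2 = InvRound(s_1, k_4) = 0xC94
s_3 = InvRound(s_2, k_3) = 0x186
s_4 = InvRound(s_3, k_2) = 0x24B
s_5 = InvRound(s_4, k_1) = 0xC94
s_6 = InvRound(s_5, k_0) = 0xA1E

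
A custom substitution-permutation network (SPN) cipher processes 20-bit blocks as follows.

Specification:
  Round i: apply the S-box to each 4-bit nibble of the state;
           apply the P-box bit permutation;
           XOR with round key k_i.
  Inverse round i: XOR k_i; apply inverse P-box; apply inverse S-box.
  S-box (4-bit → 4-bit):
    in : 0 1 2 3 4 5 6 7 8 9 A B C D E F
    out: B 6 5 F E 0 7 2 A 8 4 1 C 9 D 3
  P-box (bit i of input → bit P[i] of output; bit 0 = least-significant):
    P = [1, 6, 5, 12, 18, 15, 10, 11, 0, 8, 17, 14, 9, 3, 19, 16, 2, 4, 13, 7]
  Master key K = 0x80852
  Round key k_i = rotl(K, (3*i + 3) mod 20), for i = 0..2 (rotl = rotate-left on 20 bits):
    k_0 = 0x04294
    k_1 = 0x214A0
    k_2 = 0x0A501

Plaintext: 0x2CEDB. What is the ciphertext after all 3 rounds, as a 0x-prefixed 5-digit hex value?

0x7EFFA

s_0 = plaintext = 0x2CEDB
s_1 = Round(s_0, k_0) = 0xF2A93
s_2 = Round(s_1, k_1) = 0x80ED6
s_3 = Round(s_2, k_2) = 0x7EFFA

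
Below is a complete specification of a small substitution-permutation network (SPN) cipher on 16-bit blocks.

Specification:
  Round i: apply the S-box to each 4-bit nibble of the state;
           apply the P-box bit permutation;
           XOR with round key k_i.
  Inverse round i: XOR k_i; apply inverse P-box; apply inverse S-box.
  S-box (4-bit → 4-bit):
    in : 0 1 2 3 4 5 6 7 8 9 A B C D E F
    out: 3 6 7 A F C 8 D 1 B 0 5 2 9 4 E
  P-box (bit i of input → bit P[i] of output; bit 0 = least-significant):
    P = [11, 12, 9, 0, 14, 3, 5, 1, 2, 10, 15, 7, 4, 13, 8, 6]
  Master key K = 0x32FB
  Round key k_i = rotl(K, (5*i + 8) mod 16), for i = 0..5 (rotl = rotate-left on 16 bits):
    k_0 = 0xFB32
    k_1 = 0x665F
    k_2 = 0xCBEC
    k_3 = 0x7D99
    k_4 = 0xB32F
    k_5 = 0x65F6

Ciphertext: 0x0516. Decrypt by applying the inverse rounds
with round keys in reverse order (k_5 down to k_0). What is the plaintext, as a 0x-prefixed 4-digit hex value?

s_0 = ciphertext = 0x0516
s_1 = InvRound(s_0, k_5) = 0x36BA
s_2 = InvRound(s_1, k_4) = 0xB4A6
s_3 = InvRound(s_2, k_3) = 0xBB4D
s_4 = InvRound(s_3, k_2) = 0xC6B3
s_5 = InvRound(s_4, k_1) = 0x371A
s_6 = InvRound(s_5, k_0) = 0xA128

0xA128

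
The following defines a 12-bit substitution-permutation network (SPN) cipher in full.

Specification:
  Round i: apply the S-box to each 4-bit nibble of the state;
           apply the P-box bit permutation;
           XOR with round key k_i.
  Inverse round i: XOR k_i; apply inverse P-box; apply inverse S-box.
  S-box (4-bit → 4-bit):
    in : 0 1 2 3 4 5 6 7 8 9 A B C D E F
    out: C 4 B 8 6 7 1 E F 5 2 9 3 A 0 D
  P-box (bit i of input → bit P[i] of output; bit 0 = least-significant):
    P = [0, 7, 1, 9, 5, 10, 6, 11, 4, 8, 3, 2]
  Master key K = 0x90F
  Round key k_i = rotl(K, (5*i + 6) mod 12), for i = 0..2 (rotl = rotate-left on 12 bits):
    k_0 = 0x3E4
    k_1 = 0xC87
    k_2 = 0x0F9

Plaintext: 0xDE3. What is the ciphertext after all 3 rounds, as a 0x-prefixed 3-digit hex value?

s_0 = plaintext = 0xDE3
s_1 = Round(s_0, k_0) = 0x0E0
s_2 = Round(s_1, k_1) = 0xE89
s_3 = Round(s_2, k_2) = 0xC9A

0xC9A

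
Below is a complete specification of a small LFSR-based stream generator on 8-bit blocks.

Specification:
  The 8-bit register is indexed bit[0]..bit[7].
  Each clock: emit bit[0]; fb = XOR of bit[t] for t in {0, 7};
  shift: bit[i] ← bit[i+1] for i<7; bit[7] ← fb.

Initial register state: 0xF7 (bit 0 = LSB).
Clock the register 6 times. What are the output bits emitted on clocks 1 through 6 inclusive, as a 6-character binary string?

reg_0 = 0xF7
clock 1: out=1, reg = 0x7B
clock 2: out=1, reg = 0xBD
clock 3: out=1, reg = 0x5E
clock 4: out=0, reg = 0x2F
clock 5: out=1, reg = 0x97
clock 6: out=1, reg = 0x4B

111011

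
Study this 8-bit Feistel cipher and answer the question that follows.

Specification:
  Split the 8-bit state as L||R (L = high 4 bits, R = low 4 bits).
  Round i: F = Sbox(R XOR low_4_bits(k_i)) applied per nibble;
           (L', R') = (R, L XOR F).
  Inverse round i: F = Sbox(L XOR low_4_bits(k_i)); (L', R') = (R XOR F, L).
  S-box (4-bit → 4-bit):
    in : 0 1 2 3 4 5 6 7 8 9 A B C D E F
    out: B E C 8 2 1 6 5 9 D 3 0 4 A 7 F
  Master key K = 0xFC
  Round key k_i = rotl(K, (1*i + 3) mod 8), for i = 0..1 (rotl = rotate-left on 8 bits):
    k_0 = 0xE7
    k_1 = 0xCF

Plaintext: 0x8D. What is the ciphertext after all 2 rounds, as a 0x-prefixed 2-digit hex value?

s_0 = plaintext = 0x8D
s_1 = Round(s_0, k_0) = 0xDB
s_2 = Round(s_1, k_1) = 0xBF

0xBF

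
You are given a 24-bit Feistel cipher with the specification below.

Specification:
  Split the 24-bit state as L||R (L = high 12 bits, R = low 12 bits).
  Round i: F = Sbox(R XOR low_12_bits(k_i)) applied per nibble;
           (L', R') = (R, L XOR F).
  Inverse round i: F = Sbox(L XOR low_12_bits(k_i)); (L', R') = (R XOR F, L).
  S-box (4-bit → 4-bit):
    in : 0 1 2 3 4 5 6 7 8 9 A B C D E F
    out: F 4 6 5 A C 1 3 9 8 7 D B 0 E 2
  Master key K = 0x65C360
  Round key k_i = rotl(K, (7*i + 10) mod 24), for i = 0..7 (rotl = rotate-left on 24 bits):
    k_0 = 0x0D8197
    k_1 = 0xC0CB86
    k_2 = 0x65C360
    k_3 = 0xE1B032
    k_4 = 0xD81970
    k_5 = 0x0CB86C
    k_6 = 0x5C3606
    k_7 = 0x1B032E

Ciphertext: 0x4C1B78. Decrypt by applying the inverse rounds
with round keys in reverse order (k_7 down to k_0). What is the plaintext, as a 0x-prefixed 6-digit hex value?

0xD65801

s_0 = ciphertext = 0x4C1B78
s_1 = InvRound(s_0, k_7) = 0x89A4C1
s_2 = InvRound(s_1, k_6) = 0xA4A89A
s_3 = InvRound(s_2, k_5) = 0xEFBA4A
s_4 = InvRound(s_3, k_4) = 0x9D7EFB
s_5 = InvRound(s_4, k_3) = 0x6179D7
s_6 = InvRound(s_5, k_2) = 0x5E4617
s_7 = InvRound(s_6, k_1) = 0x8015E4
s_8 = InvRound(s_7, k_0) = 0xD65801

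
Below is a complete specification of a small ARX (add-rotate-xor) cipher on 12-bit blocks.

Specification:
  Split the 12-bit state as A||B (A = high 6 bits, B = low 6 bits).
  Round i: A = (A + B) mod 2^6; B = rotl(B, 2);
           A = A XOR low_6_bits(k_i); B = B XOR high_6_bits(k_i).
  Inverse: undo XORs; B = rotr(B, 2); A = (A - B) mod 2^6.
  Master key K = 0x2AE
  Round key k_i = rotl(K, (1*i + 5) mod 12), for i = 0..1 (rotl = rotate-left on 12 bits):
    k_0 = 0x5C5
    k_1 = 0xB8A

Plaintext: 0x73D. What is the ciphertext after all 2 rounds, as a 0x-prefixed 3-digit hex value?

0xDAC

s_0 = plaintext = 0x73D
s_1 = Round(s_0, k_0) = 0x720
s_2 = Round(s_1, k_1) = 0xDAC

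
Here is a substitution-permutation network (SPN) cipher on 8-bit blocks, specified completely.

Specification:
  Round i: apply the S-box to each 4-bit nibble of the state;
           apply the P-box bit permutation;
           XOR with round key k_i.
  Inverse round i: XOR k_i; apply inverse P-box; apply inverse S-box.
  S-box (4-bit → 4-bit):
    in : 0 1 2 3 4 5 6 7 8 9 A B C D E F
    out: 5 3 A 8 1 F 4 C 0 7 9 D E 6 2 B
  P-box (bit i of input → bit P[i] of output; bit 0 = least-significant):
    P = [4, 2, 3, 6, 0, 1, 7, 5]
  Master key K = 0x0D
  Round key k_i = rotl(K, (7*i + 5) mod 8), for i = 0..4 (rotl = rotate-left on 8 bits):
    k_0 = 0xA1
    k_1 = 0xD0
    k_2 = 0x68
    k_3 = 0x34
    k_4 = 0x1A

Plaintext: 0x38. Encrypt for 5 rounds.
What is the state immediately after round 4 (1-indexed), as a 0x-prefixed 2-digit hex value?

0xE6

s_0 = plaintext = 0x38
s_1 = Round(s_0, k_0) = 0x81
s_2 = Round(s_1, k_1) = 0xC4
s_3 = Round(s_2, k_2) = 0xDA
s_4 = Round(s_3, k_3) = 0xE6
s_5 = Round(s_4, k_4) = 0x10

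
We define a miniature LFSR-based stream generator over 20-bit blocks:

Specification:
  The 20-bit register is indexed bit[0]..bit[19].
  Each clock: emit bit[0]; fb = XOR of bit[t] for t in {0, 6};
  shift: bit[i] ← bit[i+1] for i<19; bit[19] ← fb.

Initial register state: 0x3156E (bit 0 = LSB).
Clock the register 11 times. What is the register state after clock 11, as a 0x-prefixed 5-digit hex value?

reg_0 = 0x3156E
clock 1: out=0, reg = 0x98AB7
clock 2: out=1, reg = 0xCC55B
clock 3: out=1, reg = 0x662AD
clock 4: out=1, reg = 0xB3156
clock 5: out=0, reg = 0xD98AB
clock 6: out=1, reg = 0xECC55
clock 7: out=1, reg = 0x7662A
clock 8: out=0, reg = 0x3B315
clock 9: out=1, reg = 0x9D98A
clock 10: out=0, reg = 0x4ECC5
clock 11: out=1, reg = 0x27662

0x27662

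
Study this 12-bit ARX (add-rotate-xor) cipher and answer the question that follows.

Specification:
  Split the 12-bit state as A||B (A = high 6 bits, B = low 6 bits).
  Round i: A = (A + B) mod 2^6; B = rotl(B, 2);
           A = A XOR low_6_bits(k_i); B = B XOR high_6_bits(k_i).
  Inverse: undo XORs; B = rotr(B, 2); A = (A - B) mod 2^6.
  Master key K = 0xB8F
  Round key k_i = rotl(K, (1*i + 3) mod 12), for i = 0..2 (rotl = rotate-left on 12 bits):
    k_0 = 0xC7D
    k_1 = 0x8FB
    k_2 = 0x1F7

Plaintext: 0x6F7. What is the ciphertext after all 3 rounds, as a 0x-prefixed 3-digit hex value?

0x222

s_0 = plaintext = 0x6F7
s_1 = Round(s_0, k_0) = 0xBEE
s_2 = Round(s_1, k_1) = 0x999
s_3 = Round(s_2, k_2) = 0x222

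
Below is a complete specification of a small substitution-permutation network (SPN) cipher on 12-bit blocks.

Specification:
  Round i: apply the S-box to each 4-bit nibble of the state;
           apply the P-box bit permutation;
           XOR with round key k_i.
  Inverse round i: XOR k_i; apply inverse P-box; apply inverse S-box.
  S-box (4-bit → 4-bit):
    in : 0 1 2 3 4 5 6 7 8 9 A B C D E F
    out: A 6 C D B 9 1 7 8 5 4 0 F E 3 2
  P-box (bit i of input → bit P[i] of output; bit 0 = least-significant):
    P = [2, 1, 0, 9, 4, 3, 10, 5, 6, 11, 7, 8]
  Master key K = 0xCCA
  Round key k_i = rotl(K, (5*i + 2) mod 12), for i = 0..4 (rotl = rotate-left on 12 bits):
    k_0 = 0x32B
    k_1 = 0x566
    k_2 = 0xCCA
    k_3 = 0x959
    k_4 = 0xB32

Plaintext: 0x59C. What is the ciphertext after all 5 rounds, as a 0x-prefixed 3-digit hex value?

0x0CF

s_0 = plaintext = 0x59C
s_1 = Round(s_0, k_0) = 0x47C
s_2 = Round(s_1, k_1) = 0xA39
s_3 = Round(s_2, k_2) = 0x87F
s_4 = Round(s_3, k_3) = 0xC43
s_5 = Round(s_4, k_4) = 0x0CF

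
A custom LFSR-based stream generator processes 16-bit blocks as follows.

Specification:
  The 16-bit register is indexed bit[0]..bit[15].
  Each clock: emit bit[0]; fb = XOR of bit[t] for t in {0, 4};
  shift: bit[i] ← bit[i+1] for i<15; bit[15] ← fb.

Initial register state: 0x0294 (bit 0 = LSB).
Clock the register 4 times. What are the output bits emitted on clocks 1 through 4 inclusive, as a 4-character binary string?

reg_0 = 0x0294
clock 1: out=0, reg = 0x814A
clock 2: out=0, reg = 0x40A5
clock 3: out=1, reg = 0xA052
clock 4: out=0, reg = 0xD029

0010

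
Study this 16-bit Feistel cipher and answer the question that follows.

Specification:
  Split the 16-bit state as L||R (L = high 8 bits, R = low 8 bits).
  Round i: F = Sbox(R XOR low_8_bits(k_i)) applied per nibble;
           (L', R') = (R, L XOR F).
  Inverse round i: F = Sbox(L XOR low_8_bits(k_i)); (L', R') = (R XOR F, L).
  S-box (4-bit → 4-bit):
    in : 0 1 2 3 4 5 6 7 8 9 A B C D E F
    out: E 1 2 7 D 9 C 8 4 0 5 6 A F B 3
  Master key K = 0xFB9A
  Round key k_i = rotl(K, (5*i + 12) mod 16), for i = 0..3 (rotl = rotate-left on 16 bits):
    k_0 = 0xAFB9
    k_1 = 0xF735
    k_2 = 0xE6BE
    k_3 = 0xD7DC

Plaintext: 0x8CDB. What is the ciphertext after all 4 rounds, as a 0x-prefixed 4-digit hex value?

s_0 = plaintext = 0x8CDB
s_1 = Round(s_0, k_0) = 0xDB4E
s_2 = Round(s_1, k_1) = 0x4E5D
s_3 = Round(s_2, k_2) = 0x5DF9
s_4 = Round(s_3, k_3) = 0xF974

0xF974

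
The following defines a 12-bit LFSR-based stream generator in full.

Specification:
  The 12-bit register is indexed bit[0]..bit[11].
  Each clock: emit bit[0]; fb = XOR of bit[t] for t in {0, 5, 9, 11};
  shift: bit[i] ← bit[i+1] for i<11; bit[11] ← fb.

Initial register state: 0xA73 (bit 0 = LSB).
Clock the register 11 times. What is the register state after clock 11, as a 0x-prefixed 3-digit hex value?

0x179

reg_0 = 0xA73
clock 1: out=1, reg = 0x539
clock 2: out=1, reg = 0x29C
clock 3: out=0, reg = 0x94E
clock 4: out=0, reg = 0xCA7
clock 5: out=1, reg = 0xE53
clock 6: out=1, reg = 0xF29
clock 7: out=1, reg = 0x794
clock 8: out=0, reg = 0xBCA
clock 9: out=0, reg = 0x5E5
clock 10: out=1, reg = 0x2F2
clock 11: out=0, reg = 0x179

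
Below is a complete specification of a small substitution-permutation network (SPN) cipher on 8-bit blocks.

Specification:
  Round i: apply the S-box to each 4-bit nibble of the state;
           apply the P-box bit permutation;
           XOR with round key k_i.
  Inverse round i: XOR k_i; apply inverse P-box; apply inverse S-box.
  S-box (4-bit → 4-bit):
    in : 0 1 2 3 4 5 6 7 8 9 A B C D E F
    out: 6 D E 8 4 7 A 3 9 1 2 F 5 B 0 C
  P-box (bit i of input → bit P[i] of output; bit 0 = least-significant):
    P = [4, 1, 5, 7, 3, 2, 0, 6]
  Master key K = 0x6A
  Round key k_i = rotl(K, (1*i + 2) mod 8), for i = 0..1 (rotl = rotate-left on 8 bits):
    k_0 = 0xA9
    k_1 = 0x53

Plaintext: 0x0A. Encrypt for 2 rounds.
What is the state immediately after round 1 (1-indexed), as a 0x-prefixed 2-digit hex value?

s_0 = plaintext = 0x0A
s_1 = Round(s_0, k_0) = 0xAE
s_2 = Round(s_1, k_1) = 0x57

0xAE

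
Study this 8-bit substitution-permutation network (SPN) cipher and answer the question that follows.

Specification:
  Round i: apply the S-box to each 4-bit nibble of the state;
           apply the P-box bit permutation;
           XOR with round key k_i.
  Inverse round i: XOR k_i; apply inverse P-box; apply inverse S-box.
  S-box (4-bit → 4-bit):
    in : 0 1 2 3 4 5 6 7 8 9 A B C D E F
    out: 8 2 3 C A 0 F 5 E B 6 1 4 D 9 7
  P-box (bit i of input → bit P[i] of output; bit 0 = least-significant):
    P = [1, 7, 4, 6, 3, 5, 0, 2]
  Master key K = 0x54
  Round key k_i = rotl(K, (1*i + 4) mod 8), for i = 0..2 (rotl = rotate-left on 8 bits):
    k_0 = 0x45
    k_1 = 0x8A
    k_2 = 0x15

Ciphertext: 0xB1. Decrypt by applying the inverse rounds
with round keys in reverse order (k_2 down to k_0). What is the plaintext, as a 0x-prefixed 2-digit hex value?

0x9C

s_0 = ciphertext = 0xB1
s_1 = InvRound(s_0, k_2) = 0x41
s_2 = InvRound(s_1, k_1) = 0x79
s_3 = InvRound(s_2, k_0) = 0x9C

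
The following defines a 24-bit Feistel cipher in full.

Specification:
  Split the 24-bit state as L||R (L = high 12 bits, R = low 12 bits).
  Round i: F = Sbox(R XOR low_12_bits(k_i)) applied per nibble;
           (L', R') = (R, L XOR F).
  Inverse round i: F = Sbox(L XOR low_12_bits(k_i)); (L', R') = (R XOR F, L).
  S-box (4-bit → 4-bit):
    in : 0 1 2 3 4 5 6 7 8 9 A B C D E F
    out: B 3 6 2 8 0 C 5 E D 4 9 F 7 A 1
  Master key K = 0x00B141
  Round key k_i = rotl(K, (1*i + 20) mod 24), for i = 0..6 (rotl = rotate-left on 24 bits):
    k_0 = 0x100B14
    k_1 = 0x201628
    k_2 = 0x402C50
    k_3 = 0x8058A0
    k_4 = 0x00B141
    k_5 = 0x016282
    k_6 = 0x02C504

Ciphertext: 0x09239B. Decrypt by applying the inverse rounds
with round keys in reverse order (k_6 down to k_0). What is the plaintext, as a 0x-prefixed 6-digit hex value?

s_0 = ciphertext = 0x09239B
s_1 = InvRound(s_0, k_6) = 0x347092
s_2 = InvRound(s_1, k_5) = 0x362347
s_3 = InvRound(s_2, k_4) = 0x525362
s_4 = InvRound(s_3, k_3) = 0x482525
s_5 = InvRound(s_4, k_2) = 0xB53482
s_6 = InvRound(s_5, k_1) = 0x3DBB53
s_7 = InvRound(s_6, k_0) = 0x5A23DB

0x5A23DB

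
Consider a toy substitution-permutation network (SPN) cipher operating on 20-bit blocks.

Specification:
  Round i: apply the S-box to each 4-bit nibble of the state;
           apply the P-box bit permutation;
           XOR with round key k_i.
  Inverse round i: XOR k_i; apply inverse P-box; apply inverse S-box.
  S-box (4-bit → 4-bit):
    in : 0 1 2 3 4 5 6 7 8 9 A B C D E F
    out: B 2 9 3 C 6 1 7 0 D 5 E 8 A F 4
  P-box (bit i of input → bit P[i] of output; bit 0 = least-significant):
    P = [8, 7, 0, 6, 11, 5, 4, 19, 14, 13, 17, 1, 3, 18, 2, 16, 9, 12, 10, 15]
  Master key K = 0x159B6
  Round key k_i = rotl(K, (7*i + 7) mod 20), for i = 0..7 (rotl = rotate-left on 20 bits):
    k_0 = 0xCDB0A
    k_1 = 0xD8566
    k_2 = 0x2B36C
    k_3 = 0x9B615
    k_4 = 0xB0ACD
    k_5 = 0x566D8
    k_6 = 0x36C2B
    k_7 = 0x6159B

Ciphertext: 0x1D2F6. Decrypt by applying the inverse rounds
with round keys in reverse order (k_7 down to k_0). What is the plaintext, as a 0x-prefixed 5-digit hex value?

s_0 = ciphertext = 0x1D2F6
s_1 = InvRound(s_0, k_7) = 0x9EA19
s_2 = InvRound(s_1, k_6) = 0x984B8
s_3 = InvRound(s_2, k_5) = 0x213DC
s_4 = InvRound(s_3, k_4) = 0x1C89A
s_5 = InvRound(s_4, k_3) = 0x7A025
s_6 = InvRound(s_5, k_2) = 0x30889
s_7 = InvRound(s_6, k_1) = 0x4740E
s_8 = InvRound(s_7, k_0) = 0x9F126

0x9F126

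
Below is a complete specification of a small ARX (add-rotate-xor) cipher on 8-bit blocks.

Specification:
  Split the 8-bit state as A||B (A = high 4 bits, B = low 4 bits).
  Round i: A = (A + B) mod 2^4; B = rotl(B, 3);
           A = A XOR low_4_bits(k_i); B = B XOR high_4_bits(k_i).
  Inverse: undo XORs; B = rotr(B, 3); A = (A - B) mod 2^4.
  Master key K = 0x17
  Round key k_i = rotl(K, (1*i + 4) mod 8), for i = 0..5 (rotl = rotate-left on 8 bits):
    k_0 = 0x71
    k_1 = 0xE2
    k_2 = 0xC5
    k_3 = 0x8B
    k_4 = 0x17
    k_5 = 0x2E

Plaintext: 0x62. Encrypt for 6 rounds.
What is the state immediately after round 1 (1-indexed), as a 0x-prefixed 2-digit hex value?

s_0 = plaintext = 0x62
s_1 = Round(s_0, k_0) = 0x96
s_2 = Round(s_1, k_1) = 0xDD
s_3 = Round(s_2, k_2) = 0xF2
s_4 = Round(s_3, k_3) = 0xA9
s_5 = Round(s_4, k_4) = 0x4D
s_6 = Round(s_5, k_5) = 0xFC

0x96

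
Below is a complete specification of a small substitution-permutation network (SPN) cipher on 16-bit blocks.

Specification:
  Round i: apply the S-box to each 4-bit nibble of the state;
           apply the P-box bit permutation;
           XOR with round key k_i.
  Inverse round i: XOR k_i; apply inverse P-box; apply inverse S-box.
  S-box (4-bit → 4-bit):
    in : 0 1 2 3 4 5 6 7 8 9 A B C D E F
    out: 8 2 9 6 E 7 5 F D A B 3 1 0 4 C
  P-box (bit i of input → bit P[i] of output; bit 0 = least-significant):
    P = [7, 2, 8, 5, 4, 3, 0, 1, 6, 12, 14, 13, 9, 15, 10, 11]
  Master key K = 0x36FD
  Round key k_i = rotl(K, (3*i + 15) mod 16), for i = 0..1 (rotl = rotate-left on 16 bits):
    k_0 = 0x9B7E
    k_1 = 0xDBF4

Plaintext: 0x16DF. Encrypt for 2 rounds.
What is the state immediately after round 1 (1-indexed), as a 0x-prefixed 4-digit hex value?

s_0 = plaintext = 0x16DF
s_1 = Round(s_0, k_0) = 0x5A1E
s_2 = Round(s_1, k_1) = 0x6CBC

0x5A1E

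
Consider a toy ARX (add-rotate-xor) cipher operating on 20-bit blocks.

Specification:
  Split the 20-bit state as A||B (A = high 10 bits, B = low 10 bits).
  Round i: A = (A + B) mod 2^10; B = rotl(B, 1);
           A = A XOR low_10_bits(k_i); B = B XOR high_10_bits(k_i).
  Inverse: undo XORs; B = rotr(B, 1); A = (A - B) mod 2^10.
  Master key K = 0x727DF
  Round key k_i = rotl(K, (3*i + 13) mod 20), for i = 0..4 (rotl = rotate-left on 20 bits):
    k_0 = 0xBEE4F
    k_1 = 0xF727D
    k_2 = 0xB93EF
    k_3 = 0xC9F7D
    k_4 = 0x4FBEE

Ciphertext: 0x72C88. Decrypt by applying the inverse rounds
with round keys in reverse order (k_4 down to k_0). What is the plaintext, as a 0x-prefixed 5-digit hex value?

s_0 = ciphertext = 0x72C88
s_1 = InvRound(s_0, k_4) = 0x528DB
s_2 = InvRound(s_1, k_3) = 0x0E5FE
s_3 = InvRound(s_2, k_2) = 0x9258D
s_4 = InvRound(s_3, k_1) = 0x43328
s_5 = InvRound(s_4, k_0) = 0x16AE9

0x16AE9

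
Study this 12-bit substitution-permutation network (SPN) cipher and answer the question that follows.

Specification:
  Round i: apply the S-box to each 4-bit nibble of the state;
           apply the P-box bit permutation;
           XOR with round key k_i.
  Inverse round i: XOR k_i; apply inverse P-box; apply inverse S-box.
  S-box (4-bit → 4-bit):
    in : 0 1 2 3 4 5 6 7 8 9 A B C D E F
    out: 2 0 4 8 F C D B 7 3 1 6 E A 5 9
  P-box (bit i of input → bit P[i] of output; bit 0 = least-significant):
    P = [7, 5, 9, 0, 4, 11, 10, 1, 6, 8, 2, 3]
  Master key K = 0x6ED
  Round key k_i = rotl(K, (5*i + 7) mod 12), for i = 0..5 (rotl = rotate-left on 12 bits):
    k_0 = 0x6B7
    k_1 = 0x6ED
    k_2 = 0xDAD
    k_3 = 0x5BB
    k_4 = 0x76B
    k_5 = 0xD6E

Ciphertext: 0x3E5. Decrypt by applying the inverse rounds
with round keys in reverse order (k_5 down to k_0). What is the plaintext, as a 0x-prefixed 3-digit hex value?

0x8F6

s_0 = ciphertext = 0x3E5
s_1 = InvRound(s_0, k_5) = 0x3C6
s_2 = InvRound(s_1, k_4) = 0x527
s_3 = InvRound(s_2, k_3) = 0x5AA
s_4 = InvRound(s_3, k_2) = 0x2D3
s_5 = InvRound(s_4, k_1) = 0x560
s_6 = InvRound(s_5, k_0) = 0x8F6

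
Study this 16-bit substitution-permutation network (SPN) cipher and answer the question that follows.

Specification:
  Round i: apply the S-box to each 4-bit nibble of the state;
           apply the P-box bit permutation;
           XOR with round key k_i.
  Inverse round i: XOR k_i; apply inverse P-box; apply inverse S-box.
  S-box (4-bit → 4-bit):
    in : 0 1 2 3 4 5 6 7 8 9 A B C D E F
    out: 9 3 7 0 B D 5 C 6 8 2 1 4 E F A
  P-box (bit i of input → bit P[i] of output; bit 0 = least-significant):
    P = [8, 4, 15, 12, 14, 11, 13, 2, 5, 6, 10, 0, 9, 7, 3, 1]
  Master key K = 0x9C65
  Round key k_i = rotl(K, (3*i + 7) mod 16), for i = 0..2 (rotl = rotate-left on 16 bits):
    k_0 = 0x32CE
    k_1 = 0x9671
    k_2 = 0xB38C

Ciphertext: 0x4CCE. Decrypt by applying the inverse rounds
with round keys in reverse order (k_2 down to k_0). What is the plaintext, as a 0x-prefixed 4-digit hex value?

s_0 = ciphertext = 0x4CCE
s_1 = InvRound(s_0, k_2) = 0x0825
s_2 = InvRound(s_1, k_1) = 0xB8FD
s_3 = InvRound(s_2, k_0) = 0x00A8

0x00A8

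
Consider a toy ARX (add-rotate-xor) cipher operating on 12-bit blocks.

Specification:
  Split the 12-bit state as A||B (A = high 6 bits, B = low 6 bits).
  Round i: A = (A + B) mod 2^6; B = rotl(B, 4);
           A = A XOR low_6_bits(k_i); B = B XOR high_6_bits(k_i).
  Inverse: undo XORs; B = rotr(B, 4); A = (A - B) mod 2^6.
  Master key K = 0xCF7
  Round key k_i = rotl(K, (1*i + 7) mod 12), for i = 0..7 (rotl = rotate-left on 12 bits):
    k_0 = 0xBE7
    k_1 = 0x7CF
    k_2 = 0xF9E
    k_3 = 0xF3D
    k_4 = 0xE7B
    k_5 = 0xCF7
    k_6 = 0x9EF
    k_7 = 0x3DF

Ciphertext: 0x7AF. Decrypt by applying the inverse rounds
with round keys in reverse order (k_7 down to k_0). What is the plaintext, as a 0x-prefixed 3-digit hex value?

s_0 = ciphertext = 0x7AF
s_1 = InvRound(s_0, k_7) = 0xFC2
s_2 = InvRound(s_1, k_6) = 0xE96
s_3 = InvRound(s_2, k_5) = 0xDD6
s_4 = InvRound(s_3, k_4) = 0x3BE
s_5 = InvRound(s_4, k_3) = 0xAC8
s_6 = InvRound(s_5, k_2) = 0x69B
s_7 = InvRound(s_6, k_1) = 0x150
s_8 = InvRound(s_7, k_0) = 0x8FF

0x8FF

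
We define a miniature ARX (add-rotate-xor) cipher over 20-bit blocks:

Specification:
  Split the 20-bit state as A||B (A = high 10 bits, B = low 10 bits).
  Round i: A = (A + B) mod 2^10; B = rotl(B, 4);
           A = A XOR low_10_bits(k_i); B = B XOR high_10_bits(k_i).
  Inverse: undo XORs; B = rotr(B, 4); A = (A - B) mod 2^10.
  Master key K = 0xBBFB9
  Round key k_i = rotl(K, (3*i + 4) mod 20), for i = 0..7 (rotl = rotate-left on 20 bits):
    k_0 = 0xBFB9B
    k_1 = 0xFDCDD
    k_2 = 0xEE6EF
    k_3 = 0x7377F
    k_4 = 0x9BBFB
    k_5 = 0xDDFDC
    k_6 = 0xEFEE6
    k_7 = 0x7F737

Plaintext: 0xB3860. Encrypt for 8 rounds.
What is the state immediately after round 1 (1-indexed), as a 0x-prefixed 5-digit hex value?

s_0 = plaintext = 0xB3860
s_1 = Round(s_0, k_0) = 0x2D4FF
s_2 = Round(s_1, k_1) = 0x5A404
s_3 = Round(s_2, k_2) = 0xE0BF9
s_4 = Round(s_3, k_3) = 0x01252
s_5 = Round(s_4, k_4) = 0x6B747
s_6 = Round(s_5, k_5) = 0xCA30A
s_7 = Round(s_6, k_6) = 0x35313
s_8 = Round(s_7, k_7) = 0x340C1

0x2D4FF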